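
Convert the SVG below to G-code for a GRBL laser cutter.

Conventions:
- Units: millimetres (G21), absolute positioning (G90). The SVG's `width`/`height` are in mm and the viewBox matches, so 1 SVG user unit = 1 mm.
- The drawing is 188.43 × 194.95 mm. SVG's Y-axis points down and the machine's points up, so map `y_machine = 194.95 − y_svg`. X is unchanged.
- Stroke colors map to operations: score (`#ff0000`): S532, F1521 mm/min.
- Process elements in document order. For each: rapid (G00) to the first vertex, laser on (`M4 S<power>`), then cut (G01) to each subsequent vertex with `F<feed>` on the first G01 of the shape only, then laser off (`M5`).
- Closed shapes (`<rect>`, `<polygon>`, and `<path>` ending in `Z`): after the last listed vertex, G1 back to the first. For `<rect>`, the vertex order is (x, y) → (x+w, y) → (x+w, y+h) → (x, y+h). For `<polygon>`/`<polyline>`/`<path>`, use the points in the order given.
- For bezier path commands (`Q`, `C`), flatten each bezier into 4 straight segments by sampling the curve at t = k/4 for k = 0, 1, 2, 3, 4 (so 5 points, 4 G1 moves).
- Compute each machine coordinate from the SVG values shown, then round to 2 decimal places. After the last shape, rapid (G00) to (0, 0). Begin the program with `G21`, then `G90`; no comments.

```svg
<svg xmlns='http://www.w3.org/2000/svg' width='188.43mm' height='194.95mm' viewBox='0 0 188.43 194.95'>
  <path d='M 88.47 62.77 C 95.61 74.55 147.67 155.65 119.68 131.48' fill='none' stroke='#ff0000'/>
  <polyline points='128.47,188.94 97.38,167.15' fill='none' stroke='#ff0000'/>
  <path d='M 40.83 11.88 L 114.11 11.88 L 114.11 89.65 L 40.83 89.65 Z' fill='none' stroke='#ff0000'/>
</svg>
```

G21
G90
G00 X88.47 Y132.18
M4 S532
G01 X100.29 Y113.08 F1521
G01 X117.25 Y84.34
G01 X127.62 Y62.35
G01 X119.68 Y63.47
M5
G00 X128.47 Y6.01
M4 S532
G01 X97.38 Y27.80 F1521
M5
G00 X40.83 Y183.07
M4 S532
G01 X114.11 Y183.07 F1521
G01 X114.11 Y105.30
G01 X40.83 Y105.30
G01 X40.83 Y183.07
M5
G00 X0.00 Y0.00

1 u = 1 mm; y_m = 194.95 − y.

[1] `<path>` cubic bezier, #ff0000→score S532 F1521: (88.47,132.18) → (100.29,113.08) → (117.25,84.34) → (127.62,62.35) → (119.68,63.47)

[2] `<polyline>` line segment, #ff0000→score S532 F1521: (128.47,6.01) → (97.38,27.80)

[3] `<path>` rectangle, #ff0000→score S532 F1521: (40.83,183.07) → (114.11,183.07) → (114.11,105.30) → (40.83,105.30) → (40.83,183.07) (closed)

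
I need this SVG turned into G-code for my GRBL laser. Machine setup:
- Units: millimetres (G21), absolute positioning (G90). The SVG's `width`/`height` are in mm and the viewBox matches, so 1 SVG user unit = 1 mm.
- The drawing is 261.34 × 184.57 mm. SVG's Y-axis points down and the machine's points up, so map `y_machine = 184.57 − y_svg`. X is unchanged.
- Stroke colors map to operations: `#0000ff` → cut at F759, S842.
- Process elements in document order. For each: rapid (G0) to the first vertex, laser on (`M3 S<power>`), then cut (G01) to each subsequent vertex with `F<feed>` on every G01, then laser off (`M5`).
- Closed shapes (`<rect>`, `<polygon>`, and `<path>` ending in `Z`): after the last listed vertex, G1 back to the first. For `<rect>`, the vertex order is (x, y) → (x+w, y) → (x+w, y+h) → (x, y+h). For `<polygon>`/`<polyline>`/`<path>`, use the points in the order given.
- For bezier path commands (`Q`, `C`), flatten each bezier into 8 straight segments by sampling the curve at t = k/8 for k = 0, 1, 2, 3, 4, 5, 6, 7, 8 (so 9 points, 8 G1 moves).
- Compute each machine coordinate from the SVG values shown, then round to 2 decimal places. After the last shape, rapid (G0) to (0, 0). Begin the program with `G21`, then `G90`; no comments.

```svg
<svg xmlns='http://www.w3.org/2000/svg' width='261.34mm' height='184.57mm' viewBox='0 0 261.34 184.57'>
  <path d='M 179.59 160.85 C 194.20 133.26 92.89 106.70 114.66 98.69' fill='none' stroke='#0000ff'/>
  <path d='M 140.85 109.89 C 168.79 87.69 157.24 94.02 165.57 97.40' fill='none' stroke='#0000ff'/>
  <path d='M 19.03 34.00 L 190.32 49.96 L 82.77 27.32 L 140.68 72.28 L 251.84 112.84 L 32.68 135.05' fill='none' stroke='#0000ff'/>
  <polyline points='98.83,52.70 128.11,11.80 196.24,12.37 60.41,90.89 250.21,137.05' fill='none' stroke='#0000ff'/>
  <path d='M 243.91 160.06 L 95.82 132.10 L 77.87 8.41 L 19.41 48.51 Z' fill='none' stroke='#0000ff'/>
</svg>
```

viewBox `0 0 261.34 184.57` with mm width/height → 1 unit = 1 mm. Flip: y_m = 184.57 − y_svg.

**Shape 1** — `<path>` cubic bezier, stroke `#0000ff` → cut (S842, F759). Control points (SVG): P0=(179.59,160.85), P1=(194.20,133.26), P2=(92.89,106.70), P3=(114.66,98.69); sampled at t=k/8. Machine vertices: (179.59,23.72) → (180.10,33.98) → (172.55,43.95) → (159.73,53.40) → (144.44,62.14) → (129.49,69.97) → (117.68,76.67) → (111.80,82.04) → (114.66,85.88). Open path.

**Shape 2** — `<path>` cubic bezier, stroke `#0000ff` → cut (S842, F759). Control points (SVG): P0=(140.85,109.89), P1=(168.79,87.69), P2=(157.24,94.02), P3=(165.57,97.40); sampled at t=k/8. Machine vertices: (140.85,74.68) → (149.59,81.73) → (155.33,86.47) → (158.75,89.28) → (160.56,90.52) → (161.45,90.56) → (162.12,89.77) → (163.26,88.51) → (165.57,87.17). Open path.

**Shape 3** — `<path>` open polyline, stroke `#0000ff` → cut (S842, F759). Machine vertices: (19.03,150.57) → (190.32,134.61) → (82.77,157.25) → (140.68,112.29) → (251.84,71.73) → (32.68,49.52). Open path.

**Shape 4** — `<polyline>` open polyline, stroke `#0000ff` → cut (S842, F759). Machine vertices: (98.83,131.87) → (128.11,172.77) → (196.24,172.20) → (60.41,93.68) → (250.21,47.52). Open path.

**Shape 5** — `<path>` closed polygon, stroke `#0000ff` → cut (S842, F759). Machine vertices: (243.91,24.51) → (95.82,52.47) → (77.87,176.16) → (19.41,136.06) → (243.91,24.51). Closed: final G1 returns to the first vertex.

G21
G90
G0 X179.59 Y23.72
M3 S842
G01 X180.10 Y33.98 F759
G01 X172.55 Y43.95 F759
G01 X159.73 Y53.40 F759
G01 X144.44 Y62.14 F759
G01 X129.49 Y69.97 F759
G01 X117.68 Y76.67 F759
G01 X111.80 Y82.04 F759
G01 X114.66 Y85.88 F759
M5
G0 X140.85 Y74.68
M3 S842
G01 X149.59 Y81.73 F759
G01 X155.33 Y86.47 F759
G01 X158.75 Y89.28 F759
G01 X160.56 Y90.52 F759
G01 X161.45 Y90.56 F759
G01 X162.12 Y89.77 F759
G01 X163.26 Y88.51 F759
G01 X165.57 Y87.17 F759
M5
G0 X19.03 Y150.57
M3 S842
G01 X190.32 Y134.61 F759
G01 X82.77 Y157.25 F759
G01 X140.68 Y112.29 F759
G01 X251.84 Y71.73 F759
G01 X32.68 Y49.52 F759
M5
G0 X98.83 Y131.87
M3 S842
G01 X128.11 Y172.77 F759
G01 X196.24 Y172.20 F759
G01 X60.41 Y93.68 F759
G01 X250.21 Y47.52 F759
M5
G0 X243.91 Y24.51
M3 S842
G01 X95.82 Y52.47 F759
G01 X77.87 Y176.16 F759
G01 X19.41 Y136.06 F759
G01 X243.91 Y24.51 F759
M5
G0 X0.00 Y0.00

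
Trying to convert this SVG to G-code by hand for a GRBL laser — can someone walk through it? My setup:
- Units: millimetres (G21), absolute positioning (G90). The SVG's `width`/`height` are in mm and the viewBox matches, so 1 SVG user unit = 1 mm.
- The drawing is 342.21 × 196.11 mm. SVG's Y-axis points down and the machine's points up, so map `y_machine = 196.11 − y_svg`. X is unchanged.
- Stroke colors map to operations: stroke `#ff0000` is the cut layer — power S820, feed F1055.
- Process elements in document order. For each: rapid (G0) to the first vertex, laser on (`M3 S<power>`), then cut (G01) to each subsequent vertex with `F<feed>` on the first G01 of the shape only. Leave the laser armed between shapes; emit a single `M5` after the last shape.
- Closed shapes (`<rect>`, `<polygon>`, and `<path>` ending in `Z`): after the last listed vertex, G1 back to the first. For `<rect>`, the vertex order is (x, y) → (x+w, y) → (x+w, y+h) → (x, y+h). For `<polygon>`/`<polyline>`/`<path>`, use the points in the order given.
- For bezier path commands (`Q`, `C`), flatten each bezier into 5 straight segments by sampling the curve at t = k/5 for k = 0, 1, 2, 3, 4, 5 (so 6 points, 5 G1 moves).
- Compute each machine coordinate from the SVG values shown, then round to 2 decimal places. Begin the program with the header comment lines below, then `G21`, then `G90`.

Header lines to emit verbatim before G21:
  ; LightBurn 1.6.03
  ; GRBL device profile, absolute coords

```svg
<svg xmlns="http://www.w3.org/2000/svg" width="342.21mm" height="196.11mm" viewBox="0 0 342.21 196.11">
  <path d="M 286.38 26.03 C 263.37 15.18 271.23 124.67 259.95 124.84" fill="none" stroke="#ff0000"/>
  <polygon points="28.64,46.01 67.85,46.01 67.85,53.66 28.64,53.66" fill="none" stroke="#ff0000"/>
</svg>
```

Since the viewBox matches the mm dimensions, user units are millimetres directly. The only transform is the Y-flip y_m = 196.11 − y_svg.

Shape 1 is a cubic bezier drawn with `<path>`. Its stroke #ff0000 means cut at S820, F1055. After flipping Y the toolpath is (286.38,170.08) → (275.88,163.99) → (270.38,140.04) → (267.50,109.25) → (264.82,82.65) → (259.95,71.27).

Shape 2 is a rectangle drawn with `<polygon>`. Its stroke #ff0000 means cut at S820, F1055. After flipping Y the toolpath is (28.64,150.10) → (67.85,150.10) → (67.85,142.45) → (28.64,142.45) → (28.64,150.10), returning to the start.

; LightBurn 1.6.03
; GRBL device profile, absolute coords
G21
G90
G0 X286.38 Y170.08
M3 S820
G01 X275.88 Y163.99 F1055
G01 X270.38 Y140.04
G01 X267.50 Y109.25
G01 X264.82 Y82.65
G01 X259.95 Y71.27
G0 X28.64 Y150.10
M3 S820
G01 X67.85 Y150.10 F1055
G01 X67.85 Y142.45
G01 X28.64 Y142.45
G01 X28.64 Y150.10
M5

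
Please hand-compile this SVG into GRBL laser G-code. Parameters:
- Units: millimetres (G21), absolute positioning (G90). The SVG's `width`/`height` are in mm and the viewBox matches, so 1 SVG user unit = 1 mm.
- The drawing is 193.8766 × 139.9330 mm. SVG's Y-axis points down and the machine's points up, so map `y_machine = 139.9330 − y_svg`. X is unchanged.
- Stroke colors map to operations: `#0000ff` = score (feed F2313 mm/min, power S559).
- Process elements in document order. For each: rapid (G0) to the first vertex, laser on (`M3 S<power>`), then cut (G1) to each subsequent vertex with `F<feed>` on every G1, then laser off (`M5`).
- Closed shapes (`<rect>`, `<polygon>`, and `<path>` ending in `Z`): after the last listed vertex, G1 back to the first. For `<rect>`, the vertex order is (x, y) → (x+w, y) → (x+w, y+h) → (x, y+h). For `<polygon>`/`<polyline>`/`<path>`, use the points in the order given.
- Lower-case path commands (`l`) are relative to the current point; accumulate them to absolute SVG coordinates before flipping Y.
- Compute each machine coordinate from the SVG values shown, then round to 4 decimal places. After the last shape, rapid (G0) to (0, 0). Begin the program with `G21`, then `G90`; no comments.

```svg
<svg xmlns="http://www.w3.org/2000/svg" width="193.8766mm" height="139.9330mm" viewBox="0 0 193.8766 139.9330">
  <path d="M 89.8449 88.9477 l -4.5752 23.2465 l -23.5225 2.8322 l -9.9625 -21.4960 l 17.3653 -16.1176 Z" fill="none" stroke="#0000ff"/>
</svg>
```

viewBox `0 0 193.8766 139.9330` with mm width/height → 1 unit = 1 mm. Flip: y_m = 139.9330 − y_svg.

**Shape 1** — `<path>` regular polygon, stroke `#0000ff` → score (S559, F2313). Machine vertices: (89.8449,50.9853) → (85.2697,27.7388) → (61.7472,24.9066) → (51.7847,46.4026) → (69.1500,62.5202) → (89.8449,50.9853). Closed: final G1 returns to the first vertex.

G21
G90
G0 X89.8449 Y50.9853
M3 S559
G1 X85.2697 Y27.7388 F2313
G1 X61.7472 Y24.9066 F2313
G1 X51.7847 Y46.4026 F2313
G1 X69.1500 Y62.5202 F2313
G1 X89.8449 Y50.9853 F2313
M5
G0 X0.0000 Y0.0000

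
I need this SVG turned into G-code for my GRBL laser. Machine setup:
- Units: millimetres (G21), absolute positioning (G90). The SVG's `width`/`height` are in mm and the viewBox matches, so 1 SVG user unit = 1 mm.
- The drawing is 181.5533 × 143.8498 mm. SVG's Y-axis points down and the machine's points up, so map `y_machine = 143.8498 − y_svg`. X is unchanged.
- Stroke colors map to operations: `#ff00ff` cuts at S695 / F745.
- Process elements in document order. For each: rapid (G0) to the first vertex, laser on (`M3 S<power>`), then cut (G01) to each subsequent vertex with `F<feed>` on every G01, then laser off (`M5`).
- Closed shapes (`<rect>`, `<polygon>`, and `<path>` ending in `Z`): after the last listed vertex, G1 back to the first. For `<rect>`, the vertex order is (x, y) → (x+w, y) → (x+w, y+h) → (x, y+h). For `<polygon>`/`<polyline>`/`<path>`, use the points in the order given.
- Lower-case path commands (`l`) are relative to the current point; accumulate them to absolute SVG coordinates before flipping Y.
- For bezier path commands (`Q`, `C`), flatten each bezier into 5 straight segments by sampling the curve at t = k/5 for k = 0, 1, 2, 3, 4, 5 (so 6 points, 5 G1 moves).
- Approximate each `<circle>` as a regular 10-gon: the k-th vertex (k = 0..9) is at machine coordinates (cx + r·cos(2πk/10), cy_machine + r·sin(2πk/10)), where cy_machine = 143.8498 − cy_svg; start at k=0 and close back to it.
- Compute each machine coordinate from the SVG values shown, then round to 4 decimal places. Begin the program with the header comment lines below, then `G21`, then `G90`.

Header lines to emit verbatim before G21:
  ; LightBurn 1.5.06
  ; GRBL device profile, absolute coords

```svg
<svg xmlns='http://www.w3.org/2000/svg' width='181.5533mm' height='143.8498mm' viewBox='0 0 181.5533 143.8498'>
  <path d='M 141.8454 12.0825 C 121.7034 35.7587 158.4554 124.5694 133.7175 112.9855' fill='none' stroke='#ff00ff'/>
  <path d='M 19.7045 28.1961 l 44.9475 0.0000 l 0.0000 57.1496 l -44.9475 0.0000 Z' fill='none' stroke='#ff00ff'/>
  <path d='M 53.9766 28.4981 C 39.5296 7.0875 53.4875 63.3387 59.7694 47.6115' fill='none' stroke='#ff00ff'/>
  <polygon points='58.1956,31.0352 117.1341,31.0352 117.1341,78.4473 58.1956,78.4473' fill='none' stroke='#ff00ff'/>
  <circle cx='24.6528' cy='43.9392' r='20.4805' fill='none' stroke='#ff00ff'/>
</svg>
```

; LightBurn 1.5.06
; GRBL device profile, absolute coords
G21
G90
G0 X141.8454 Y131.7673
M3 S695
G01 X135.6404 Y111.0697 F745
G01 X137.4076 Y82.6852 F745
G01 X141.4644 Y54.5592 F745
G01 X142.1285 Y34.6371 F745
G01 X133.7175 Y30.8643 F745
M5
G0 X19.7045 Y115.6537
M3 S695
G01 X64.6520 Y115.6537 F745
G01 X64.6520 Y58.5041 F745
G01 X19.7045 Y58.5041 F745
G01 X19.7045 Y115.6537 F745
M5
G0 X53.9766 Y115.3517
M3 S695
G01 X48.4283 Y120.0758 F745
G01 X47.9654 Y113.3437 F745
G01 X50.8558 Y102.3383 F745
G01 X55.3678 Y94.2423 F745
G01 X59.7694 Y96.2383 F745
M5
G0 X58.1956 Y112.8146
M3 S695
G01 X117.1341 Y112.8146 F745
G01 X117.1341 Y65.4025 F745
G01 X58.1956 Y65.4025 F745
G01 X58.1956 Y112.8146 F745
M5
G0 X45.1333 Y99.9106
M3 S695
G01 X41.2219 Y111.9487 F745
G01 X30.9816 Y119.3887 F745
G01 X18.3240 Y119.3887 F745
G01 X8.0837 Y111.9487 F745
G01 X4.1723 Y99.9106 F745
G01 X8.0837 Y87.8725 F745
G01 X18.3240 Y80.4325 F745
G01 X30.9816 Y80.4325 F745
G01 X41.2219 Y87.8725 F745
G01 X45.1333 Y99.9106 F745
M5

1 u = 1 mm; y_m = 143.8498 − y.

[1] `<path>` cubic bezier, #ff00ff→cut S695 F745: (141.8454,131.7673) → (135.6404,111.0697) → (137.4076,82.6852) → (141.4644,54.5592) → (142.1285,34.6371) → (133.7175,30.8643)

[2] `<path>` rectangle, #ff00ff→cut S695 F745: (19.7045,115.6537) → (64.6520,115.6537) → (64.6520,58.5041) → (19.7045,58.5041) → (19.7045,115.6537) (closed)

[3] `<path>` cubic bezier, #ff00ff→cut S695 F745: (53.9766,115.3517) → (48.4283,120.0758) → (47.9654,113.3437) → (50.8558,102.3383) → (55.3678,94.2423) → (59.7694,96.2383)

[4] `<polygon>` rectangle, #ff00ff→cut S695 F745: (58.1956,112.8146) → (117.1341,112.8146) → (117.1341,65.4025) → (58.1956,65.4025) → (58.1956,112.8146) (closed)

[5] `<circle>` circle, #ff00ff→cut S695 F745: (45.1333,99.9106) → (41.2219,111.9487) → (30.9816,119.3887) → (18.3240,119.3887) → (8.0837,111.9487) → (4.1723,99.9106) → (8.0837,87.8725) → (18.3240,80.4325) → (30.9816,80.4325) → (41.2219,87.8725) → (45.1333,99.9106) (closed)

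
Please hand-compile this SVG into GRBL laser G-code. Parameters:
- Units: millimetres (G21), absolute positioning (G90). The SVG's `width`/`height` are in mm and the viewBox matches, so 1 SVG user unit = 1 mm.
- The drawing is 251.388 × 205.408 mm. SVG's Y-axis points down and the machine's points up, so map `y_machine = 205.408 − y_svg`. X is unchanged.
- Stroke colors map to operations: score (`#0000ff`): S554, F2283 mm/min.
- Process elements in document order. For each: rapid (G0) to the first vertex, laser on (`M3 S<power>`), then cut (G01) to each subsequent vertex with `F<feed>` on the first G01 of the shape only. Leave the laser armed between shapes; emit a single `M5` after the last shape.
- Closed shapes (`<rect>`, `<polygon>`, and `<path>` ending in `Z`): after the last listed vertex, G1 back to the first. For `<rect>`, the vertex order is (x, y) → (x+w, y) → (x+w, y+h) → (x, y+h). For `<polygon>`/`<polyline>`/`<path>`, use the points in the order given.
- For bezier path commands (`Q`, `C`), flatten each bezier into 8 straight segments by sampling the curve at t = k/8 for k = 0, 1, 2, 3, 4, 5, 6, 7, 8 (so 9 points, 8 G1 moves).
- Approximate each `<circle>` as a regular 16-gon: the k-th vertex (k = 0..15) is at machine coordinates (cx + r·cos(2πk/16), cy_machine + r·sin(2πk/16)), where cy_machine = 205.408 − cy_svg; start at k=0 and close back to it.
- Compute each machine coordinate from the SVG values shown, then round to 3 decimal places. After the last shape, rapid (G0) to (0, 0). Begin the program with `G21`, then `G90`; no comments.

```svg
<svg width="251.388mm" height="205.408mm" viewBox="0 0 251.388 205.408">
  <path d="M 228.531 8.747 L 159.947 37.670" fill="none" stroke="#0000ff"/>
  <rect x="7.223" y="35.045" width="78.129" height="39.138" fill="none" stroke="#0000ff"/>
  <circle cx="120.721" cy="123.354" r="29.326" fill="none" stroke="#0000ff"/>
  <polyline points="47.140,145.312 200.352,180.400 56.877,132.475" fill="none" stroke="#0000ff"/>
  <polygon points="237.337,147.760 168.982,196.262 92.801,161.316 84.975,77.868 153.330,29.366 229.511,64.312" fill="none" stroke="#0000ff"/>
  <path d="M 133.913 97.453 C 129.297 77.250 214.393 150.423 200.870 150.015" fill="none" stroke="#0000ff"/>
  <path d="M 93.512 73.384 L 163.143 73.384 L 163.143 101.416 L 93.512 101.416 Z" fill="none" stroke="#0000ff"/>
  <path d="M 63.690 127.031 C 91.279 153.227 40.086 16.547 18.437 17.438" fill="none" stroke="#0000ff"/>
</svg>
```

1 u = 1 mm; y_m = 205.408 − y.

[1] `<path>` line segment, #0000ff→score S554 F2283: (228.531,196.661) → (159.947,167.738)

[2] `<rect>` rectangle, #0000ff→score S554 F2283: (7.223,170.363) → (85.352,170.363) → (85.352,131.225) → (7.223,131.225) → (7.223,170.363) (closed)

[3] `<circle>` circle, #0000ff→score S554 F2283: (150.047,82.054) → (147.815,93.277) → (141.458,102.791) → (131.944,109.148) → (120.721,111.380) → (109.498,109.148) → (99.984,102.791) → (93.627,93.277) → (91.395,82.054) → (93.627,70.831) → (99.984,61.317) → (109.498,54.960) → (120.721,52.728) → (131.944,54.960) → (141.458,61.317) → (147.815,70.831) → (150.047,82.054) (closed)

[4] `<polyline>` open polyline, #0000ff→score S554 F2283: (47.140,60.096) → (200.352,25.008) → (56.877,72.933)

[5] `<polygon>` regular polygon, #0000ff→score S554 F2283: (237.337,57.648) → (168.982,9.146) → (92.801,44.092) → (84.975,127.540) → (153.330,176.042) → (229.511,141.096) → (237.337,57.648) (closed)

[6] `<path>` cubic bezier, #0000ff→score S554 F2283: (133.913,107.955) → (136.019,111.480) → (144.329,108.208) → (156.636,100.095) → (170.732,89.097) → (184.410,77.172) → (195.464,66.275) → (201.686,58.363) → (200.870,55.393)

[7] `<path>` rectangle, #0000ff→score S554 F2283: (93.512,132.024) → (163.143,132.024) → (163.143,103.992) → (93.512,103.992) → (93.512,132.024) (closed)

[8] `<path>` cubic bezier, #0000ff→score S554 F2283: (63.690,78.377) → (70.555,75.602) → (71.303,84.575) → (67.204,101.776) → (59.528,123.684) → (49.543,146.778) → (38.521,167.538) → (27.729,182.442) → (18.437,187.970)

G21
G90
G0 X228.531 Y196.661
M3 S554
G01 X159.947 Y167.738 F2283
G0 X7.223 Y170.363
M3 S554
G01 X85.352 Y170.363 F2283
G01 X85.352 Y131.225
G01 X7.223 Y131.225
G01 X7.223 Y170.363
G0 X150.047 Y82.054
M3 S554
G01 X147.815 Y93.277 F2283
G01 X141.458 Y102.791
G01 X131.944 Y109.148
G01 X120.721 Y111.380
G01 X109.498 Y109.148
G01 X99.984 Y102.791
G01 X93.627 Y93.277
G01 X91.395 Y82.054
G01 X93.627 Y70.831
G01 X99.984 Y61.317
G01 X109.498 Y54.960
G01 X120.721 Y52.728
G01 X131.944 Y54.960
G01 X141.458 Y61.317
G01 X147.815 Y70.831
G01 X150.047 Y82.054
G0 X47.140 Y60.096
M3 S554
G01 X200.352 Y25.008 F2283
G01 X56.877 Y72.933
G0 X237.337 Y57.648
M3 S554
G01 X168.982 Y9.146 F2283
G01 X92.801 Y44.092
G01 X84.975 Y127.540
G01 X153.330 Y176.042
G01 X229.511 Y141.096
G01 X237.337 Y57.648
G0 X133.913 Y107.955
M3 S554
G01 X136.019 Y111.480 F2283
G01 X144.329 Y108.208
G01 X156.636 Y100.095
G01 X170.732 Y89.097
G01 X184.410 Y77.172
G01 X195.464 Y66.275
G01 X201.686 Y58.363
G01 X200.870 Y55.393
G0 X93.512 Y132.024
M3 S554
G01 X163.143 Y132.024 F2283
G01 X163.143 Y103.992
G01 X93.512 Y103.992
G01 X93.512 Y132.024
G0 X63.690 Y78.377
M3 S554
G01 X70.555 Y75.602 F2283
G01 X71.303 Y84.575
G01 X67.204 Y101.776
G01 X59.528 Y123.684
G01 X49.543 Y146.778
G01 X38.521 Y167.538
G01 X27.729 Y182.442
G01 X18.437 Y187.970
M5
G0 X0.000 Y0.000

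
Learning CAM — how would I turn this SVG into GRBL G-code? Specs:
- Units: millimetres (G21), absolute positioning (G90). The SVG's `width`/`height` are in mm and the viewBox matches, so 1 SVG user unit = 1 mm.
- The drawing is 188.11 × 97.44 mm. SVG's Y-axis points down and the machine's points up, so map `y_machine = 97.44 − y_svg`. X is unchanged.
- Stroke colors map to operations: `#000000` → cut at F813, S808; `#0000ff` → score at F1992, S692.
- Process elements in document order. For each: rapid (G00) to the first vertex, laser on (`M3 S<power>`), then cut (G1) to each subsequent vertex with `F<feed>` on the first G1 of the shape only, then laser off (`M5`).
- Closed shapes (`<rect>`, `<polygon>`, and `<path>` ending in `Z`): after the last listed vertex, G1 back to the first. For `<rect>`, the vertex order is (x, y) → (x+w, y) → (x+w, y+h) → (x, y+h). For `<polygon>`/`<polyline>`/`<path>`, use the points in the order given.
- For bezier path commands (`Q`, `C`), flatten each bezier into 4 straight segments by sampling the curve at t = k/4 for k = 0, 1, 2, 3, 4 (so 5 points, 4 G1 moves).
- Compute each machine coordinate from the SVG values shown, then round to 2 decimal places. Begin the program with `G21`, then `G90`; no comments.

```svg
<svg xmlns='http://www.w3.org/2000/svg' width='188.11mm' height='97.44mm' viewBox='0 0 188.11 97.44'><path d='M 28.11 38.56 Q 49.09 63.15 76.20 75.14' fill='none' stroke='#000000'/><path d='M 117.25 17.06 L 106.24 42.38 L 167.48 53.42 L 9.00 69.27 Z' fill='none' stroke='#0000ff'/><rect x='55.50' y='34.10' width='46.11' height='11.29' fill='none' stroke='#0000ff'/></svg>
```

G21
G90
G00 X28.11 Y58.88
M3 S808
G1 X38.98 Y47.37 F813
G1 X50.62 Y37.44
G1 X63.03 Y29.08
G1 X76.20 Y22.30
M5
G00 X117.25 Y80.38
M3 S692
G1 X106.24 Y55.06 F1992
G1 X167.48 Y44.02
G1 X9.00 Y28.17
G1 X117.25 Y80.38
M5
G00 X55.50 Y63.34
M3 S692
G1 X101.61 Y63.34 F1992
G1 X101.61 Y52.05
G1 X55.50 Y52.05
G1 X55.50 Y63.34
M5

1 u = 1 mm; y_m = 97.44 − y.

[1] `<path>` quadratic bezier, #000000→cut S808 F813: (28.11,58.88) → (38.98,47.37) → (50.62,37.44) → (63.03,29.08) → (76.20,22.30)

[2] `<path>` closed polygon, #0000ff→score S692 F1992: (117.25,80.38) → (106.24,55.06) → (167.48,44.02) → (9.00,28.17) → (117.25,80.38) (closed)

[3] `<rect>` rectangle, #0000ff→score S692 F1992: (55.50,63.34) → (101.61,63.34) → (101.61,52.05) → (55.50,52.05) → (55.50,63.34) (closed)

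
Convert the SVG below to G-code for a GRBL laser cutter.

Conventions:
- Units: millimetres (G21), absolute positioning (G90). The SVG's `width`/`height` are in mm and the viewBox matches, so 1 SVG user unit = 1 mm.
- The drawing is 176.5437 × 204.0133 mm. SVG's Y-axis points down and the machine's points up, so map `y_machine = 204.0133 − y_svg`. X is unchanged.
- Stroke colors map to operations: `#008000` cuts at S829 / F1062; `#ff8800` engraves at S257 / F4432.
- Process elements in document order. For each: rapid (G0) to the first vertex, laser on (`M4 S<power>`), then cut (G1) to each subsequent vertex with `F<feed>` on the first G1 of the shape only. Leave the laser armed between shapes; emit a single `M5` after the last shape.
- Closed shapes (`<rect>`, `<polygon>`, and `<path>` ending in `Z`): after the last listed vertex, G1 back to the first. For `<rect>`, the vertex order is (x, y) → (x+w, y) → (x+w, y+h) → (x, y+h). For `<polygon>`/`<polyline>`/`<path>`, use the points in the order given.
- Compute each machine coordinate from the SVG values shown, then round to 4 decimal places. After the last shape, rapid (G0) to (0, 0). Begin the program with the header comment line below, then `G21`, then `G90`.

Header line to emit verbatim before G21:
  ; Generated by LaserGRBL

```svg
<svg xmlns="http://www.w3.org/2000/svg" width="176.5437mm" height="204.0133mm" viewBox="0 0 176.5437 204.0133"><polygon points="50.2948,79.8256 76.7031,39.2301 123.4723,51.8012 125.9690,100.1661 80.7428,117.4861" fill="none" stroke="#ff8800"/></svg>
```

; Generated by LaserGRBL
G21
G90
G0 X50.2948 Y124.1877
M4 S257
G1 X76.7031 Y164.7832 F4432
G1 X123.4723 Y152.2121
G1 X125.9690 Y103.8472
G1 X80.7428 Y86.5272
G1 X50.2948 Y124.1877
M5
G0 X0.0000 Y0.0000

1 u = 1 mm; y_m = 204.0133 − y.

[1] `<polygon>` regular polygon, #ff8800→engrave S257 F4432: (50.2948,124.1877) → (76.7031,164.7832) → (123.4723,152.2121) → (125.9690,103.8472) → (80.7428,86.5272) → (50.2948,124.1877) (closed)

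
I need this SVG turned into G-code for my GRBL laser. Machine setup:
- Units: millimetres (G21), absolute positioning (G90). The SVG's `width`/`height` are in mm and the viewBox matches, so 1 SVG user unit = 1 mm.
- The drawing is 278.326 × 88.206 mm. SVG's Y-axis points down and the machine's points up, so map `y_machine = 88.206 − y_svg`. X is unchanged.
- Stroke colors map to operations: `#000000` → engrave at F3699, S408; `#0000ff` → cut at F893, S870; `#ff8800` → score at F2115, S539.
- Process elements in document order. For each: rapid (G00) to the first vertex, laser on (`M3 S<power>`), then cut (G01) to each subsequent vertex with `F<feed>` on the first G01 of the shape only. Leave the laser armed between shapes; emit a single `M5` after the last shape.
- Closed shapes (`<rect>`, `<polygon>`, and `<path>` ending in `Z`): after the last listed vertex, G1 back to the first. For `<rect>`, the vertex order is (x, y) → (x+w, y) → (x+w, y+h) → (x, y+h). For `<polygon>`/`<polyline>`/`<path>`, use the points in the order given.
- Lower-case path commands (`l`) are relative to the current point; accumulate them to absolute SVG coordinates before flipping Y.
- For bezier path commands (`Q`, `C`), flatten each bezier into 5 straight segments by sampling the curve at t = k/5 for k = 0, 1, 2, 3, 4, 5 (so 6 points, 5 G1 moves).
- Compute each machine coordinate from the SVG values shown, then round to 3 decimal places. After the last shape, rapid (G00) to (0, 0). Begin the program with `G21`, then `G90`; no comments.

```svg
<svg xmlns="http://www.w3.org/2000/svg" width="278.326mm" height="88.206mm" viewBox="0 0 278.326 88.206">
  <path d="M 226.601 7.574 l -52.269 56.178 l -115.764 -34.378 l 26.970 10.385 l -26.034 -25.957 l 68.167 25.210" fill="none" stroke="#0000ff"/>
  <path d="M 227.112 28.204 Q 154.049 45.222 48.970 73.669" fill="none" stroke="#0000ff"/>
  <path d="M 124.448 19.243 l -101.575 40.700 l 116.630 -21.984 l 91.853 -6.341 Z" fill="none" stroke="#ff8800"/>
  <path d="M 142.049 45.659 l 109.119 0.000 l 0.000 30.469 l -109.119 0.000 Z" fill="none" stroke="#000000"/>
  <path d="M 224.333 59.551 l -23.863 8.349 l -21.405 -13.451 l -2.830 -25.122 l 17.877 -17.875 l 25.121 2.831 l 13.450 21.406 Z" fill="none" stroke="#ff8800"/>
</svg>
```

G21
G90
G00 X226.601 Y80.632
M3 S870
G01 X174.332 Y24.454 F893
G01 X58.568 Y58.832
G01 X85.538 Y48.447
G01 X59.504 Y74.404
G01 X127.671 Y49.194
G00 X227.112 Y60.002
M3 S870
G01 X196.606 Y52.738 F893
G01 X163.539 Y44.559
G01 X127.911 Y35.466
G01 X89.721 Y25.459
G01 X48.970 Y14.537
G00 X124.448 Y68.963
M3 S539
G01 X22.873 Y28.263 F2115
G01 X139.503 Y50.247
G01 X231.356 Y56.588
G01 X124.448 Y68.963
G00 X142.049 Y42.547
M3 S408
G01 X251.168 Y42.547 F3699
G01 X251.168 Y12.078
G01 X142.049 Y12.078
G01 X142.049 Y42.547
G00 X224.333 Y28.655
M3 S539
G01 X200.470 Y20.306 F2115
G01 X179.065 Y33.757
G01 X176.235 Y58.879
G01 X194.112 Y76.754
G01 X219.233 Y73.923
G01 X232.683 Y52.517
G01 X224.333 Y28.655
M5
G00 X0.000 Y0.000

viewBox `0 0 278.326 88.206` with mm width/height → 1 unit = 1 mm. Flip: y_m = 88.206 − y_svg.

**Shape 1** — `<path>` open polyline, stroke `#0000ff` → cut (S870, F893). Machine vertices: (226.601,80.632) → (174.332,24.454) → (58.568,58.832) → (85.538,48.447) → (59.504,74.404) → (127.671,49.194). Open path.

**Shape 2** — `<path>` quadratic bezier, stroke `#0000ff` → cut (S870, F893). Control points (SVG): P0=(227.112,28.204), P1=(154.049,45.222), P2=(48.970,73.669); sampled at t=k/5. Machine vertices: (227.112,60.002) → (196.606,52.738) → (163.539,44.559) → (127.911,35.466) → (89.721,25.459) → (48.970,14.537). Open path.

**Shape 3** — `<path>` closed polygon, stroke `#ff8800` → score (S539, F2115). Machine vertices: (124.448,68.963) → (22.873,28.263) → (139.503,50.247) → (231.356,56.588) → (124.448,68.963). Closed: final G1 returns to the first vertex.

**Shape 4** — `<path>` rectangle, stroke `#000000` → engrave (S408, F3699). Machine vertices: (142.049,42.547) → (251.168,42.547) → (251.168,12.078) → (142.049,12.078) → (142.049,42.547). Closed: final G1 returns to the first vertex.

**Shape 5** — `<path>` regular polygon, stroke `#ff8800` → score (S539, F2115). Machine vertices: (224.333,28.655) → (200.470,20.306) → (179.065,33.757) → (176.235,58.879) → (194.112,76.754) → (219.233,73.923) → (232.683,52.517) → (224.333,28.655). Closed: final G1 returns to the first vertex.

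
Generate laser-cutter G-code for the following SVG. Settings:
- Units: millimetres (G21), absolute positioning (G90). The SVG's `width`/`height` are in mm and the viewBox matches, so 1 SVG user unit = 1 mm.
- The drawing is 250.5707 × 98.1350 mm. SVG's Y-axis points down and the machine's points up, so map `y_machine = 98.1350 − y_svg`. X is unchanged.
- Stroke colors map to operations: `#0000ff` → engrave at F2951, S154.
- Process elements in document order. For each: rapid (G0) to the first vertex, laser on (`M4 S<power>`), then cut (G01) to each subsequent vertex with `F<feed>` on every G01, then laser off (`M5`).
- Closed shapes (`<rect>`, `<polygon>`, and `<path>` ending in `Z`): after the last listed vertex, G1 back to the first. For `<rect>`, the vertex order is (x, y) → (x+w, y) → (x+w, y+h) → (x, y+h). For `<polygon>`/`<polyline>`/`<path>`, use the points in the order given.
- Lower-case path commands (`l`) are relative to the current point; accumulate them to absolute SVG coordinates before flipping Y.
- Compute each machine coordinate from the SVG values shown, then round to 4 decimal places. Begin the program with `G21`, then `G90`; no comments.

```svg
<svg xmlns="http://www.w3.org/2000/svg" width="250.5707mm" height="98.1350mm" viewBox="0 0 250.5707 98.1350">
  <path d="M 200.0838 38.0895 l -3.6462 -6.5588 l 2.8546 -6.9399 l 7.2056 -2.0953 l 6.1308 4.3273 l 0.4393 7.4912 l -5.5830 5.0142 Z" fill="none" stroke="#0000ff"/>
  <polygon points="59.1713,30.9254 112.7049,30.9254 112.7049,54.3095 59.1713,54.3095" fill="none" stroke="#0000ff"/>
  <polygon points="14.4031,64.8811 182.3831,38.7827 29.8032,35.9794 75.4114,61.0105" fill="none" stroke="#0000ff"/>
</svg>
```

G21
G90
G0 X200.0838 Y60.0455
M4 S154
G01 X196.4376 Y66.6043 F2951
G01 X199.2922 Y73.5442 F2951
G01 X206.4978 Y75.6395 F2951
G01 X212.6286 Y71.3122 F2951
G01 X213.0679 Y63.8210 F2951
G01 X207.4849 Y58.8068 F2951
G01 X200.0838 Y60.0455 F2951
M5
G0 X59.1713 Y67.2096
M4 S154
G01 X112.7049 Y67.2096 F2951
G01 X112.7049 Y43.8255 F2951
G01 X59.1713 Y43.8255 F2951
G01 X59.1713 Y67.2096 F2951
M5
G0 X14.4031 Y33.2539
M4 S154
G01 X182.3831 Y59.3523 F2951
G01 X29.8032 Y62.1556 F2951
G01 X75.4114 Y37.1245 F2951
G01 X14.4031 Y33.2539 F2951
M5

Since the viewBox matches the mm dimensions, user units are millimetres directly. The only transform is the Y-flip y_m = 98.1350 − y_svg.

Shape 1 is a regular polygon drawn with `<path>`. Its stroke #0000ff means engrave at S154, F2951. After flipping Y the toolpath is (200.0838,60.0455) → (196.4376,66.6043) → (199.2922,73.5442) → (206.4978,75.6395) → (212.6286,71.3122) → (213.0679,63.8210) → (207.4849,58.8068) → (200.0838,60.0455), returning to the start.

Shape 2 is a rectangle drawn with `<polygon>`. Its stroke #0000ff means engrave at S154, F2951. After flipping Y the toolpath is (59.1713,67.2096) → (112.7049,67.2096) → (112.7049,43.8255) → (59.1713,43.8255) → (59.1713,67.2096), returning to the start.

Shape 3 is a closed polygon drawn with `<polygon>`. Its stroke #0000ff means engrave at S154, F2951. After flipping Y the toolpath is (14.4031,33.2539) → (182.3831,59.3523) → (29.8032,62.1556) → (75.4114,37.1245) → (14.4031,33.2539), returning to the start.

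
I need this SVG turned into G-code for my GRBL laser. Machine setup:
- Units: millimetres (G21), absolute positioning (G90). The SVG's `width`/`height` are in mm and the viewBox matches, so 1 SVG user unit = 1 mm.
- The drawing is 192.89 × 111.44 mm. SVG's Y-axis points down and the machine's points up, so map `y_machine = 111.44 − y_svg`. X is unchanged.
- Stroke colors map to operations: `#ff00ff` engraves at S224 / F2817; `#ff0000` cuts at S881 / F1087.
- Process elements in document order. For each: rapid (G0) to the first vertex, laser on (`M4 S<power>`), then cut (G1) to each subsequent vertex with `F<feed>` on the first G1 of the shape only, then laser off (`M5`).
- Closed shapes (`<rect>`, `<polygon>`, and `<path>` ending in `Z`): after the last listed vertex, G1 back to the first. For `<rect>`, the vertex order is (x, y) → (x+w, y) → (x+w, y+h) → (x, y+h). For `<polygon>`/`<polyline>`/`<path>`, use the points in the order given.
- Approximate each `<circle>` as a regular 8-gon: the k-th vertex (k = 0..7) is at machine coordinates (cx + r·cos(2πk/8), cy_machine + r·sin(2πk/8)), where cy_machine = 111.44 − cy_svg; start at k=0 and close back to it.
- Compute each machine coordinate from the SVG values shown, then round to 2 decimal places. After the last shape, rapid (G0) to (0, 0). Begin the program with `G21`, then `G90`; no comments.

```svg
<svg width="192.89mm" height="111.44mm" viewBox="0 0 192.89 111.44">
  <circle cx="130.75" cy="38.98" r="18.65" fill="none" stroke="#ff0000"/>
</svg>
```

1 u = 1 mm; y_m = 111.44 − y.

[1] `<circle>` circle, #ff0000→cut S881 F1087: (149.40,72.46) → (143.94,85.65) → (130.75,91.11) → (117.56,85.65) → (112.10,72.46) → (117.56,59.27) → (130.75,53.81) → (143.94,59.27) → (149.40,72.46) (closed)

G21
G90
G0 X149.40 Y72.46
M4 S881
G1 X143.94 Y85.65 F1087
G1 X130.75 Y91.11
G1 X117.56 Y85.65
G1 X112.10 Y72.46
G1 X117.56 Y59.27
G1 X130.75 Y53.81
G1 X143.94 Y59.27
G1 X149.40 Y72.46
M5
G0 X0.00 Y0.00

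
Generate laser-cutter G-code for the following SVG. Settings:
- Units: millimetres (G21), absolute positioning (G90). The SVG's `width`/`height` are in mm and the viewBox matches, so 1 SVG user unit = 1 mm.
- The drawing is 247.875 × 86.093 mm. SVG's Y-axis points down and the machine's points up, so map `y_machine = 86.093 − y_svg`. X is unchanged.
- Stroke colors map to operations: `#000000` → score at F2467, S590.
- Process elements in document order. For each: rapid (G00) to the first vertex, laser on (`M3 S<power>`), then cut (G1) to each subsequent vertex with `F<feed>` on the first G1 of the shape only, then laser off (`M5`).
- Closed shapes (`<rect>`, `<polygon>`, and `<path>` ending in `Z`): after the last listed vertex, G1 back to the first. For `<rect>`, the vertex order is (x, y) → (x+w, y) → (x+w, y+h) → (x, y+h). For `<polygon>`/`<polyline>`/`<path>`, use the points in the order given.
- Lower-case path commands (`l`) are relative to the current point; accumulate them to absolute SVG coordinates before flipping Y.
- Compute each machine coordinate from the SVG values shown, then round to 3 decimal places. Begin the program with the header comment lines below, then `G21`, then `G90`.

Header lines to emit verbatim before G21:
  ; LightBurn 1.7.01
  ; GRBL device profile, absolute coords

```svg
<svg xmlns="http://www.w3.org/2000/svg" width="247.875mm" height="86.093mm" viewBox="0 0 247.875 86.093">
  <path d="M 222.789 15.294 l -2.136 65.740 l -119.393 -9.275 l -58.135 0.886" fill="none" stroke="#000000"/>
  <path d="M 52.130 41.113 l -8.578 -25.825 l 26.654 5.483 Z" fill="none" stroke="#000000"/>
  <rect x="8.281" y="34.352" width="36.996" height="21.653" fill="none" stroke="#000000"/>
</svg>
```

Since the viewBox matches the mm dimensions, user units are millimetres directly. The only transform is the Y-flip y_m = 86.093 − y_svg.

Shape 1 is a open polyline drawn with `<path>`. Its stroke #000000 means score at S590, F2467. After flipping Y the toolpath is (222.789,70.799) → (220.653,5.059) → (101.260,14.334) → (43.125,13.448).

Shape 2 is a regular polygon drawn with `<path>`. Its stroke #000000 means score at S590, F2467. After flipping Y the toolpath is (52.130,44.980) → (43.552,70.805) → (70.206,65.322) → (52.130,44.980), returning to the start.

Shape 3 is a rectangle drawn with `<rect>`. Its stroke #000000 means score at S590, F2467. After flipping Y the toolpath is (8.281,51.741) → (45.277,51.741) → (45.277,30.088) → (8.281,30.088) → (8.281,51.741), returning to the start.

; LightBurn 1.7.01
; GRBL device profile, absolute coords
G21
G90
G00 X222.789 Y70.799
M3 S590
G1 X220.653 Y5.059 F2467
G1 X101.260 Y14.334
G1 X43.125 Y13.448
M5
G00 X52.130 Y44.980
M3 S590
G1 X43.552 Y70.805 F2467
G1 X70.206 Y65.322
G1 X52.130 Y44.980
M5
G00 X8.281 Y51.741
M3 S590
G1 X45.277 Y51.741 F2467
G1 X45.277 Y30.088
G1 X8.281 Y30.088
G1 X8.281 Y51.741
M5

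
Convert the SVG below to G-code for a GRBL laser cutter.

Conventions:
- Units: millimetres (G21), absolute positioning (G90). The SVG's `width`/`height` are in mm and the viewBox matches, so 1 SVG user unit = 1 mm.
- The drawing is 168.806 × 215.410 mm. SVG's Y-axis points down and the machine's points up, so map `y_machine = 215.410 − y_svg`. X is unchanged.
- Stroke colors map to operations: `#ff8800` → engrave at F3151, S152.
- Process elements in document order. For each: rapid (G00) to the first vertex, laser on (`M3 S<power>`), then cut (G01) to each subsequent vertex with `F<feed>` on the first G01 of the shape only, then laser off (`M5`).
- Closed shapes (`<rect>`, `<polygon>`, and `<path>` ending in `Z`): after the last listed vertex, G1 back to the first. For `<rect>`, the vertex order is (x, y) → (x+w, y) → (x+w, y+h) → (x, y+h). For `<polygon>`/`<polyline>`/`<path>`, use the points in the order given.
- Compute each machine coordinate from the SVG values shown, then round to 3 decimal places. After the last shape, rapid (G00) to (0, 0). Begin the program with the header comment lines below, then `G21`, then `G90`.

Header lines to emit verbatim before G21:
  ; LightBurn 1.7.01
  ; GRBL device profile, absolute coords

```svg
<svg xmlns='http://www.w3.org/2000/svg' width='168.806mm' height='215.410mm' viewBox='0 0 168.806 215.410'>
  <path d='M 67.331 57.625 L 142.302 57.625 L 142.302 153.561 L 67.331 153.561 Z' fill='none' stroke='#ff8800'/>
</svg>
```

Since the viewBox matches the mm dimensions, user units are millimetres directly. The only transform is the Y-flip y_m = 215.410 − y_svg.

Shape 1 is a rectangle drawn with `<path>`. Its stroke #ff8800 means engrave at S152, F3151. After flipping Y the toolpath is (67.331,157.785) → (142.302,157.785) → (142.302,61.849) → (67.331,61.849) → (67.331,157.785), returning to the start.

; LightBurn 1.7.01
; GRBL device profile, absolute coords
G21
G90
G00 X67.331 Y157.785
M3 S152
G01 X142.302 Y157.785 F3151
G01 X142.302 Y61.849
G01 X67.331 Y61.849
G01 X67.331 Y157.785
M5
G00 X0.000 Y0.000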